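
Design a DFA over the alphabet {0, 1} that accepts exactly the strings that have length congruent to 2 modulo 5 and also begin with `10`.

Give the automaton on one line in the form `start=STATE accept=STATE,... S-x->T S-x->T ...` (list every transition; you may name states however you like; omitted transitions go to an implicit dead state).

Build one automaton per condition and run them in lockstep. One (5 states) tracks the input length modulo 5; the other (4 states) tracks whether the input so far still matches the prefix `10`. Each combined state is a pair, one component from each; accept when both components accept.
12 states suffice.
          0    1  
>  S0     S1   S2 
   S1     S3   S3 
   S2     S4   S3 
   S3     S5   S5 
 * S4     S6   S6 
   S5     S7   S7 
   S6     S8   S8 
   S7     S9   S9 
   S8    S10  S10 
   S9     S1   S1 
   S10   S11  S11 
   S11    S4   S4 
(> = start, * = accepting)

start=S0 accept=S4 S0-0->S1 S0-1->S2 S1-0->S3 S1-1->S3 S2-0->S4 S2-1->S3 S3-0->S5 S3-1->S5 S4-0->S6 S4-1->S6 S5-0->S7 S5-1->S7 S6-0->S8 S6-1->S8 S7-0->S9 S7-1->S9 S8-0->S10 S8-1->S10 S9-0->S1 S9-1->S1 S10-0->S11 S10-1->S11 S11-0->S4 S11-1->S4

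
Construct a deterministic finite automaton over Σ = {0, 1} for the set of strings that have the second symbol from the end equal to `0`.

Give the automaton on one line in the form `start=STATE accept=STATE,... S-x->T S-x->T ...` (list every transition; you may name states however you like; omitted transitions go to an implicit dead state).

start=A accept=D,E A-0->B A-1->C B-0->D B-1->E C-0->F C-1->G D-0->D D-1->E E-0->F E-1->G F-0->D F-1->E G-0->F G-1->G

Because acceptance depends on a position counted from the end, the machine has to buffer the most recent 2 symbols. Make each state the string of the last up-to-2 symbols read; on input `x` shift the window left and append `x`. Accept when the buffered window has length 2 and begins with `0`.
       0  1 
>  A   B  C 
   B   D  E 
   C   F  G 
 * D   D  E 
 * E   F  G 
   F   D  E 
   G   F  G 
(> = start, * = accepting)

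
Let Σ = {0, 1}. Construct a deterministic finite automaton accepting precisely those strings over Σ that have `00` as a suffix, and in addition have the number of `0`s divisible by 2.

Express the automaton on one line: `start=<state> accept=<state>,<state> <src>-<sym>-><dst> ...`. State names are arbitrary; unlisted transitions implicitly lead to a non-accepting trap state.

Run two small machines in parallel and take their product. One (3 states) tracks how much of the suffix `00` has currently been matched; the other (2 states) tracks the count of `0`s modulo 2. Each combined state is a pair, one component from each; accept when both components accept. After merging equivalent states the machine shrinks.
4 states suffice.
        0   1  
>  S0   S1  S0 
   S1   S2  S3 
 * S2   S1  S0 
   S3   S0  S3 
(> = start, * = accepting)

start=S0 accept=S2 S0-0->S1 S0-1->S0 S1-0->S2 S1-1->S3 S2-0->S1 S2-1->S0 S3-0->S0 S3-1->S3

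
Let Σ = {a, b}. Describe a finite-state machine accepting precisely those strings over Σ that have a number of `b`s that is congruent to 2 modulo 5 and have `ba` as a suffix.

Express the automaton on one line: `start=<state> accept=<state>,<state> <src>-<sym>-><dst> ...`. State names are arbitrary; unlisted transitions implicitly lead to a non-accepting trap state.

start=q0 accept=q3 q0-a->q0 q0-b->q1 q1-a->q1 q1-b->q2 q2-a->q3 q2-b->q4 q3-a->q5 q3-b->q4 q4-a->q4 q4-b->q6 q5-a->q5 q5-b->q4 q6-a->q6 q6-b->q0

Handle the two conditions separately and then intersect. One (5 states) tracks the count of `b`s modulo 5; the other (3 states) tracks how much of the suffix `ba` has currently been matched. Each combined state is a pair, one component from each; accept when both components accept. Equivalent product states are then merged.
With 7 states:
        a   b  
>  q0   q0  q1 
   q1   q1  q2 
   q2   q3  q4 
 * q3   q5  q4 
   q4   q4  q6 
   q5   q5  q4 
   q6   q6  q0 
(> = start, * = accepting)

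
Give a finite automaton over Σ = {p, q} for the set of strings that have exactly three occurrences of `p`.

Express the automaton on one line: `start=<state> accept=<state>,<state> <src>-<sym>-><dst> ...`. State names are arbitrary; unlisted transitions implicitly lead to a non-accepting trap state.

start=s0 accept=s3 s0-p->s1 s0-q->s0 s1-p->s2 s1-q->s1 s2-p->s3 s2-q->s2 s3-p->s4 s3-q->s3 s4-p->s4 s4-q->s4

Only the number of `p`s matters, and only up to 4. Make a chain s0 → s1 → s2 → s3 → s4 advanced by each `p` (with s4 absorbing); every other symbol self-loops. The accepting set is {s3}.
With 5 states:
        p   q  
>  s0   s1  s0 
   s1   s2  s1 
   s2   s3  s2 
 * s3   s4  s3 
   s4   s4  s4 
(> = start, * = accepting)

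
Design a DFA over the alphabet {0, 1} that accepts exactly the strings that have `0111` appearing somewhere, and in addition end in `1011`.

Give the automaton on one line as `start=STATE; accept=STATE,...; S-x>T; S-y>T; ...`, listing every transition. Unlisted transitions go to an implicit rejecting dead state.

start=S0; accept=S12; S0-0>S1; S0-1>S2; S1-0>S1; S1-1>S3; S2-0>S4; S2-1>S2; S3-0>S4; S3-1>S5; S4-0>S1; S4-1>S6; S5-0>S4; S5-1>S7; S6-0>S4; S6-1>S8; S7-0>S9; S7-1>S7; S8-0>S4; S8-1>S7; S9-0>S10; S9-1>S11; S10-0>S10; S10-1>S7; S11-0>S9; S11-1>S12; S12-0>S9; S12-1>S7

Run two small machines in parallel and take their product. The first has 5 states tracking whether and how much of `0111` has been seen; the second has 5 states tracking how much of the suffix `1011` has currently been matched. A product state is a pair (one from each), accepting exactly when both do.
With 13 states:
          0    1  
>  S0     S1   S2 
   S1     S1   S3 
   S2     S4   S2 
   S3     S4   S5 
   S4     S1   S6 
   S5     S4   S7 
   S6     S4   S8 
   S7     S9   S7 
   S8     S4   S7 
   S9    S10  S11 
   S10   S10   S7 
   S11    S9  S12 
 * S12    S9   S7 
(> = start, * = accepting)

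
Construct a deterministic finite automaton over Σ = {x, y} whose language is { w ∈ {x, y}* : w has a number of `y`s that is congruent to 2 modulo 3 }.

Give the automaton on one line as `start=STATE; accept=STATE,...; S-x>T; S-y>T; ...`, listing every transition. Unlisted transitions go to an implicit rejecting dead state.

start=s0; accept=s2; s0-x>s0; s0-y>s1; s1-x>s1; s1-y>s2; s2-x>s2; s2-y>s0

The only thing that matters is how many `y`s have appeared, reduced mod 3. Use one state per residue: s0 for 0, …, s2 for 2. Reading `y` moves to the next residue; anything else stays put. s2 is accepting.
        x   y  
>  s0   s0  s1 
   s1   s1  s2 
 * s2   s2  s0 
(> = start, * = accepting)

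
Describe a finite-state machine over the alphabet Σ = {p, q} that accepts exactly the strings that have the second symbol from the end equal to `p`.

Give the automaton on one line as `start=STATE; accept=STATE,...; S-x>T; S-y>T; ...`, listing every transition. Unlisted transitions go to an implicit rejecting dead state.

Because acceptance depends on a position counted from the end, the machine has to buffer the most recent 2 symbols. Make each state the string of the last up-to-2 symbols read; on input `x` shift the window left and append `x`. Accept when the buffered window has length 2 and begins with `p`.
        p   q  
>  S0   S1  S2 
   S1   S3  S4 
   S2   S5  S6 
 * S3   S3  S4 
 * S4   S5  S6 
   S5   S3  S4 
   S6   S5  S6 
(> = start, * = accepting)

start=S0; accept=S3,S4; S0-p>S1; S0-q>S2; S1-p>S3; S1-q>S4; S2-p>S5; S2-q>S6; S3-p>S3; S3-q>S4; S4-p>S5; S4-q>S6; S5-p>S3; S5-q>S4; S6-p>S5; S6-q>S6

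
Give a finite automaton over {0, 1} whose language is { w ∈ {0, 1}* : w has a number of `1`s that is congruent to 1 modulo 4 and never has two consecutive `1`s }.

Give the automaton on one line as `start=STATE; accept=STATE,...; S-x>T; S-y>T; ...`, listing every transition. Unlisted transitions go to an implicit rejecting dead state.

start=q0; accept=q1,q2; q0-0>q0; q0-1>q1; q1-0>q2; q1-1>q3; q2-0>q2; q2-1>q4; q3-0>q3; q3-1>q3; q4-0>q5; q4-1>q3; q5-0>q5; q5-1>q6; q6-0>q7; q6-1>q3; q7-0>q7; q7-1>q8; q8-0>q0; q8-1>q3

Build one automaton per condition and run them in lockstep. One (4 states) tracks the count of `1`s modulo 4; the other (3 states) tracks partial matches of the forbidden pattern `11`. Each combined state is a pair, one component from each; accept when both components accept. Equivalent product states are then merged.
9 states suffice.
        0   1  
>  q0   q0  q1 
 * q1   q2  q3 
 * q2   q2  q4 
   q3   q3  q3 
   q4   q5  q3 
   q5   q5  q6 
   q6   q7  q3 
   q7   q7  q8 
   q8   q0  q3 
(> = start, * = accepting)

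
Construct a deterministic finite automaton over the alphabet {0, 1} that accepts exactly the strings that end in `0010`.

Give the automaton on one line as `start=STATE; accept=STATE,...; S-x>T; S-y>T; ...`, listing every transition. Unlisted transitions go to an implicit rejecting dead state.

Let each state record the length of the longest suffix of the input read so far that is also a prefix of `0010`. q1 means the last symbol is `0`; q2 means the last 2 symbols are `00`; q3 means the last 3 symbols are `001`; q4 means the last 4 symbols are `0010`. Accept only at q4, where the string currently ends in `0010`.
        0   1  
>  q0   q1  q0 
   q1   q2  q0 
   q2   q2  q3 
   q3   q4  q0 
 * q4   q2  q0 
(> = start, * = accepting)

start=q0; accept=q4; q0-0>q1; q0-1>q0; q1-0>q2; q1-1>q0; q2-0>q2; q2-1>q3; q3-0>q4; q3-1>q0; q4-0>q2; q4-1>q0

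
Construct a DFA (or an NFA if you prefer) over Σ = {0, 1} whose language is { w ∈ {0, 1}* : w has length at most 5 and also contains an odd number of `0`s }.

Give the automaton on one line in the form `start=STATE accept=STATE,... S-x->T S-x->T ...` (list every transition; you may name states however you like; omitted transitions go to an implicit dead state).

start=S0 accept=S1,S4,S5,S8,S9 S0-0->S1 S0-1->S2 S1-0->S3 S1-1->S4 S2-0->S4 S2-1->S3 S3-0->S5 S3-1->S6 S4-0->S6 S4-1->S5 S5-0->S7 S5-1->S8 S6-0->S8 S6-1->S7 S7-0->S9 S7-1->S10 S8-0->S10 S8-1->S9 S9-0->S11 S9-1->S12 S10-0->S12 S10-1->S11 S11-0->S12 S11-1->S11 S12-0->S11 S12-1->S12

Run two small machines in parallel and take their product. One (7 states) tracks the input length, saturating at 6; the other (2 states) tracks the count of `0`s modulo 2. Each combined state is a pair, one component from each; accept when both components accept.
13 states suffice.
          0    1  
>  S0     S1   S2 
 * S1     S3   S4 
   S2     S4   S3 
   S3     S5   S6 
 * S4     S6   S5 
 * S5     S7   S8 
   S6     S8   S7 
   S7     S9  S10 
 * S8    S10   S9 
 * S9    S11  S12 
   S10   S12  S11 
   S11   S12  S11 
   S12   S11  S12 
(> = start, * = accepting)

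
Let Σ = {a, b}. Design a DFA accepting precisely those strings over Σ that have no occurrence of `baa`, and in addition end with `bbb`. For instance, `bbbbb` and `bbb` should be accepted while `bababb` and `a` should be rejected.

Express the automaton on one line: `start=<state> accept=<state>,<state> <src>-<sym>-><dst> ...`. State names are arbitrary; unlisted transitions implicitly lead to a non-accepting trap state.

Run two small machines in parallel and take their product. The first has 4 states tracking partial matches of the forbidden pattern `baa`; the second has 4 states tracking how much of the suffix `bbb` has currently been matched. A product state is a pair (one from each), accepting exactly when both do. Minimizing collapses redundant product states.
        a   b  
>  s0   s0  s1 
   s1   s2  s3 
   s2   s4  s1 
   s3   s2  s5 
   s4   s4  s4 
 * s5   s2  s5 
(> = start, * = accepting)

start=s0 accept=s5 s0-a->s0 s0-b->s1 s1-a->s2 s1-b->s3 s2-a->s4 s2-b->s1 s3-a->s2 s3-b->s5 s4-a->s4 s4-b->s4 s5-a->s2 s5-b->s5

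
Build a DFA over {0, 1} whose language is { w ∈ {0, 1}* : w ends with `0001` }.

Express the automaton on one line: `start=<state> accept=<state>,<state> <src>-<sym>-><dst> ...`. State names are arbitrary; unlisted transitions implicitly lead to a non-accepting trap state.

Let each state record the length of the longest suffix of the input read so far that is also a prefix of `0001`. q1 means the last symbol is `0`; q2 means the last 2 symbols are `00`; q3 means the last 3 symbols are `000`; q4 means the last 4 symbols are `0001`. Accept only at q4, where the string currently ends in `0001`.
A 5-state machine:
        0   1  
>  q0   q1  q0 
   q1   q2  q0 
   q2   q3  q0 
   q3   q3  q4 
 * q4   q1  q0 
(> = start, * = accepting)

start=q0 accept=q4 q0-0->q1 q0-1->q0 q1-0->q2 q1-1->q0 q2-0->q3 q2-1->q0 q3-0->q3 q3-1->q4 q4-0->q1 q4-1->q0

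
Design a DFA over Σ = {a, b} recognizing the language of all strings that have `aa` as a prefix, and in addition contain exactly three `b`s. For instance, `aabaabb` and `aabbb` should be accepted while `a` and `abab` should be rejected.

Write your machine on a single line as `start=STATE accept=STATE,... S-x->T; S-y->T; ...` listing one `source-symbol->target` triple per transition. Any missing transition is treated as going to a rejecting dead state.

start=s0; accept=s6; s0-a->s1; s0-b->s2; s1-a->s3; s1-b->s2; s2-a->s2; s2-b->s2; s3-a->s3; s3-b->s4; s4-a->s4; s4-b->s5; s5-a->s5; s5-b->s6; s6-a->s6; s6-b->s2

Handle the two conditions separately and then intersect. The first has 4 states tracking whether the input so far still matches the prefix `aa`; the second has 5 states tracking the count of `b`s, saturating at 4. A product state is a pair (one from each), accepting exactly when both do. After merging equivalent states the machine shrinks.
7 states suffice.
        a   b  
>  s0   s1  s2 
   s1   s3  s2 
   s2   s2  s2 
   s3   s3  s4 
   s4   s4  s5 
   s5   s5  s6 
 * s6   s6  s2 
(> = start, * = accepting)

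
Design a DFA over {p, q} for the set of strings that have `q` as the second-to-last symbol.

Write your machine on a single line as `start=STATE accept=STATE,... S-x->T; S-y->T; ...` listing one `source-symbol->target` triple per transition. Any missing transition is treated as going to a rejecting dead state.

start=S0; accept=S5,S6; S0-p->S1; S0-q->S2; S1-p->S3; S1-q->S4; S2-p->S5; S2-q->S6; S3-p->S3; S3-q->S4; S4-p->S5; S4-q->S6; S5-p->S3; S5-q->S4; S6-p->S5; S6-q->S6

Because acceptance depends on a position counted from the end, the machine has to buffer the most recent 2 symbols. Make each state the string of the last up-to-2 symbols read; on input `x` shift the window left and append `x`. Accept when the buffered window has length 2 and begins with `q`.
        p   q  
>  S0   S1  S2 
   S1   S3  S4 
   S2   S5  S6 
   S3   S3  S4 
   S4   S5  S6 
 * S5   S3  S4 
 * S6   S5  S6 
(> = start, * = accepting)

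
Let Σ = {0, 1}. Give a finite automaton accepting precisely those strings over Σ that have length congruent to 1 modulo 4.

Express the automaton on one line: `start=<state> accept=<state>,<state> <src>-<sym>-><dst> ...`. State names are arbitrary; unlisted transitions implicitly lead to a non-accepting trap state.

start=q0 accept=q1 q0-0->q1 q0-1->q1 q1-0->q2 q1-1->q2 q2-0->q3 q2-1->q3 q3-0->q0 q3-1->q0

Only the length mod 4 matters, so use a 4-cycle: from any state, every input symbol moves to the next state, wrapping q3 back to q0. Mark q1 accepting.
With 4 states:
        0   1  
>  q0   q1  q1 
 * q1   q2  q2 
   q2   q3  q3 
   q3   q0  q0 
(> = start, * = accepting)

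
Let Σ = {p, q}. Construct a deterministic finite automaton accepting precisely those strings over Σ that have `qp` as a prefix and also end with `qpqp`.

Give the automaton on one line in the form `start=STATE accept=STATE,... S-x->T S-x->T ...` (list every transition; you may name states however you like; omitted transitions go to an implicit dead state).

start=S0 accept=S7 S0-p->S1 S0-q->S2 S1-p->S1 S1-q->S1 S2-p->S3 S2-q->S1 S3-p->S4 S3-q->S5 S4-p->S4 S4-q->S6 S5-p->S7 S5-q->S6 S6-p->S3 S6-q->S6 S7-p->S4 S7-q->S5

Run two small machines in parallel and take their product. One (4 states) tracks whether the input so far still matches the prefix `qp`; the other (5 states) tracks how much of the suffix `qpqp` has currently been matched. Each combined state is a pair, one component from each; accept when both components accept. After merging equivalent states the machine shrinks.
With 8 states:
        p   q  
>  S0   S1  S2 
   S1   S1  S1 
   S2   S3  S1 
   S3   S4  S5 
   S4   S4  S6 
   S5   S7  S6 
   S6   S3  S6 
 * S7   S4  S5 
(> = start, * = accepting)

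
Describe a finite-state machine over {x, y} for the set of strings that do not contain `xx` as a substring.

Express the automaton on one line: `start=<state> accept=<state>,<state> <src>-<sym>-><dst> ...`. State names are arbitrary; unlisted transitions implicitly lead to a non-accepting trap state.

Track partial matches of the forbidden pattern `xx`. State q2 is a dead state reached once `xx` has occurred; every other state accepts. q0 means no part of `xx` is currently matched.
3 states suffice.
        x   y  
>* q0   q1  q0 
 * q1   q2  q0 
   q2   q2  q2 
(> = start, * = accepting)

start=q0 accept=q0,q1 q0-x->q1 q0-y->q0 q1-x->q2 q1-y->q0 q2-x->q2 q2-y->q2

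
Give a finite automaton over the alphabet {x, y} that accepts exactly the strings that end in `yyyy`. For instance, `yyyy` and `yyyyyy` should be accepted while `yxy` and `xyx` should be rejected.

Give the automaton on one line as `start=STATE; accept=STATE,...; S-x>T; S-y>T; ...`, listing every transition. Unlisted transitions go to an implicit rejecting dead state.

start=q0; accept=q4; q0-x>q0; q0-y>q1; q1-x>q0; q1-y>q2; q2-x>q0; q2-y>q3; q3-x>q0; q3-y>q4; q4-x>q0; q4-y>q4

Let each state record the length of the longest suffix of the input read so far that is also a prefix of `yyyy`. q1 means the last symbol is `y`; q2 means the last 2 symbols are `yy`; q3 means the last 3 symbols are `yyy`; q4 means the last 4 symbols are `yyyy`. Accept only at q4, where the string currently ends in `yyyy`.
With 5 states:
        x   y  
>  q0   q0  q1 
   q1   q0  q2 
   q2   q0  q3 
   q3   q0  q4 
 * q4   q0  q4 
(> = start, * = accepting)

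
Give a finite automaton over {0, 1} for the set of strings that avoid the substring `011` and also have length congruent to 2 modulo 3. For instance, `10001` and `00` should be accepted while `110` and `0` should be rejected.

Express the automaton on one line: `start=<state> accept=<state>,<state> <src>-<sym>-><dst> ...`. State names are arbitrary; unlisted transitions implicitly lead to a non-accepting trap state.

start=A accept=D,E,F A-0->B A-1->C B-0->D B-1->E C-0->D C-1->F D-0->G D-1->H E-0->G E-1->I F-0->G F-1->A G-0->B G-1->J H-0->B H-1->I I-0->I I-1->I J-0->D J-1->I

Run two small machines in parallel and take their product. One (4 states) tracks partial matches of the forbidden pattern `011`; the other (3 states) tracks the input length modulo 3. Each combined state is a pair, one component from each; accept when both components accept. Minimizing collapses redundant product states.
A 10-state machine:
       0  1 
>  A   B  C 
   B   D  E 
   C   D  F 
 * D   G  H 
 * E   G  I 
 * F   G  A 
   G   B  J 
   H   B  I 
   I   I  I 
   J   D  I 
(> = start, * = accepting)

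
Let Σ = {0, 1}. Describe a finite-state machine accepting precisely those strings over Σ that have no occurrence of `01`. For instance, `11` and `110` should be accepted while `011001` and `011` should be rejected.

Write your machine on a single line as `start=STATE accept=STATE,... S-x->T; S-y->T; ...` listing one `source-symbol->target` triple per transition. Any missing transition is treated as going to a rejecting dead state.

start=q0; accept=q0,q1; q0-0->q1; q0-1->q0; q1-0->q1; q1-1->q2; q2-0->q2; q2-1->q2

This is the complement of 'contains `01`'. Use the same substring-matching states — q0 through q2 holding how much of `01` has just been matched — but flip the accepting set: everything except the trap q2 accepts.
A 3-state machine:
        0   1  
>* q0   q1  q0 
 * q1   q1  q2 
   q2   q2  q2 
(> = start, * = accepting)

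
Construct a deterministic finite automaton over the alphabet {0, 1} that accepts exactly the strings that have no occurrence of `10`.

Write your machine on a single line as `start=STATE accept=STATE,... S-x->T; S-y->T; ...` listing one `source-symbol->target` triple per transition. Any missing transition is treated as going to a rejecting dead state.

Track partial matches of the forbidden pattern `10`. State C is a dead state reached once `10` has occurred; every other state accepts. A means no part of `10` is currently matched.
3 states suffice.
       0  1 
>* A   A  B 
 * B   C  B 
   C   C  C 
(> = start, * = accepting)

start=A; accept=A,B; A-0->A; A-1->B; B-0->C; B-1->B; C-0->C; C-1->C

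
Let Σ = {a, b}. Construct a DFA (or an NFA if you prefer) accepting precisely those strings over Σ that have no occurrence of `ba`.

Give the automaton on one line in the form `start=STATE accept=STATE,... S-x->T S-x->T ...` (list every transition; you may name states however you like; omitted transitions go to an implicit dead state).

This is the complement of 'contains `ba`'. Use the same substring-matching states — q0 through q2 holding how much of `ba` has just been matched — but flip the accepting set: everything except the trap q2 accepts.
3 states suffice.
        a   b  
>* q0   q0  q1 
 * q1   q2  q1 
   q2   q2  q2 
(> = start, * = accepting)

start=q0 accept=q0,q1 q0-a->q0 q0-b->q1 q1-a->q2 q1-b->q1 q2-a->q2 q2-b->q2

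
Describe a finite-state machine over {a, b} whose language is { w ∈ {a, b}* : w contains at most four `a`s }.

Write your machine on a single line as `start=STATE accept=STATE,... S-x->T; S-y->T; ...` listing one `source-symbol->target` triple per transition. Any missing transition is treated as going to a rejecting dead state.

start=q0; accept=q0,q1,q2,q3,q4; q0-a->q1; q0-b->q0; q1-a->q2; q1-b->q1; q2-a->q3; q2-b->q2; q3-a->q4; q3-b->q3; q4-a->q5; q4-b->q4; q5-a->q5; q5-b->q5

Only the number of `a`s matters, and only up to 5. Make a chain q0 → q1 → q2 → q3 → q4 → q5 advanced by each `a` (with q5 absorbing); every other symbol self-loops. The accepting set is {q0, q1, q2, q3, q4}.
6 states suffice.
        a   b  
>* q0   q1  q0 
 * q1   q2  q1 
 * q2   q3  q2 
 * q3   q4  q3 
 * q4   q5  q4 
   q5   q5  q5 
(> = start, * = accepting)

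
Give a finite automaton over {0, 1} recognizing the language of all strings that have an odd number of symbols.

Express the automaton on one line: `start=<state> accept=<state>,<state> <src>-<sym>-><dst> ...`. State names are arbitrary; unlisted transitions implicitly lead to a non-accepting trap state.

Count input length modulo 2: every symbol advances one step around the cycle q0 → q1 → q0. Accept at q1.
2 states suffice.
        0   1  
>  q0   q1  q1 
 * q1   q0  q0 
(> = start, * = accepting)

start=q0 accept=q1 q0-0->q1 q0-1->q1 q1-0->q0 q1-1->q0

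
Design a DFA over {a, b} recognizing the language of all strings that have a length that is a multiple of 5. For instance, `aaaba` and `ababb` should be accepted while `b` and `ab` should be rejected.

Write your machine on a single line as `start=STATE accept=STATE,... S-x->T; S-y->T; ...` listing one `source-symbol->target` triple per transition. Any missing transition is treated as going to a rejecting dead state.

start=S0; accept=S0; S0-a->S1; S0-b->S1; S1-a->S2; S1-b->S2; S2-a->S3; S2-b->S3; S3-a->S4; S3-b->S4; S4-a->S0; S4-b->S0

Count input length modulo 5: every symbol advances one step around the cycle S0 → S1 → S2 → S3 → S4 → S0. Accept at S0.
5 states suffice.
        a   b  
>* S0   S1  S1 
   S1   S2  S2 
   S2   S3  S3 
   S3   S4  S4 
   S4   S0  S0 
(> = start, * = accepting)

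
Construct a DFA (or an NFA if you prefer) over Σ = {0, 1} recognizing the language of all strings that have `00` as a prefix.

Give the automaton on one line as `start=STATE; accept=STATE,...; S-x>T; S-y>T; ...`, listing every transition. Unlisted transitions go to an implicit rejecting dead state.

start=q0; accept=q2; q0-0>q1; q0-1>q3; q1-0>q2; q1-1>q3; q2-0>q2; q2-1>q2; q3-0>q3; q3-1>q3

Walk along `00` while the input agrees: from q0 take `0` to q1, and so on. Any deviation drops to the rejecting sink q3. Once q2 is reached the prefix is confirmed and every continuation is accepted.
A 4-state machine:
        0   1  
>  q0   q1  q3 
   q1   q2  q3 
 * q2   q2  q2 
   q3   q3  q3 
(> = start, * = accepting)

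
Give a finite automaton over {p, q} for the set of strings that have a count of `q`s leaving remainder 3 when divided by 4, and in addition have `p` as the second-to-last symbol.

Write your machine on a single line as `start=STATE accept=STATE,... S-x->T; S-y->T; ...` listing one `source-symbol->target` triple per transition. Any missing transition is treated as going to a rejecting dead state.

Build one automaton per condition and run them in lockstep. One (4 states) tracks the count of `q`s modulo 4; the other (7 states) tracks the last 2 symbols read. Each combined state is a pair, one component from each; accept when both components accept. Equivalent product states are then merged.
An 8-state machine:
        p   q  
>  S0   S0  S1 
   S1   S1  S2 
   S2   S3  S4 
   S3   S3  S5 
   S4   S6  S0 
 * S5   S6  S0 
   S6   S7  S0 
 * S7   S7  S0 
(> = start, * = accepting)

start=S0; accept=S5,S7; S0-p->S0; S0-q->S1; S1-p->S1; S1-q->S2; S2-p->S3; S2-q->S4; S3-p->S3; S3-q->S5; S4-p->S6; S4-q->S0; S5-p->S6; S5-q->S0; S6-p->S7; S6-q->S0; S7-p->S7; S7-q->S0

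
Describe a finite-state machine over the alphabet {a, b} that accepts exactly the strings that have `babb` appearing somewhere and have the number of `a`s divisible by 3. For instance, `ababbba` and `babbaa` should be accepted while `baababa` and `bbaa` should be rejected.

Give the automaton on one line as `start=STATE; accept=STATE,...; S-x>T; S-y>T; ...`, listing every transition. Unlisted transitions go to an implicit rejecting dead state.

Build one automaton per condition and run them in lockstep. One (5 states) tracks whether and how much of `babb` has been seen; the other (3 states) tracks the count of `a`s modulo 3. Each combined state is a pair, one component from each; accept when both components accept.
          a    b  
>  q0     q1   q2 
   q1     q3   q4 
   q2     q5   q2 
   q3     q0   q6 
   q4     q7   q4 
   q5     q3   q8 
   q6     q9   q6 
   q7     q0  q10 
   q8     q7  q11 
   q9     q1  q12 
   q10    q9  q13 
   q11   q13  q11 
   q12    q5  q14 
   q13   q14  q13 
 * q14   q11  q14 
(> = start, * = accepting)

start=q0; accept=q14; q0-a>q1; q0-b>q2; q1-a>q3; q1-b>q4; q2-a>q5; q2-b>q2; q3-a>q0; q3-b>q6; q4-a>q7; q4-b>q4; q5-a>q3; q5-b>q8; q6-a>q9; q6-b>q6; q7-a>q0; q7-b>q10; q8-a>q7; q8-b>q11; q9-a>q1; q9-b>q12; q10-a>q9; q10-b>q13; q11-a>q13; q11-b>q11; q12-a>q5; q12-b>q14; q13-a>q14; q13-b>q13; q14-a>q11; q14-b>q14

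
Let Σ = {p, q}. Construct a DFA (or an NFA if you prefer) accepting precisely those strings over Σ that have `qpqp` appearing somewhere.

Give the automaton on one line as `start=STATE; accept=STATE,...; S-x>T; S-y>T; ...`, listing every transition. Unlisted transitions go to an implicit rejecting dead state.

Track how much of `qpqp` has been matched so far: state s0 is no progress, s4 is the absorbing accept state reached once `qpqp` has occurred. Intermediate states record partial matches; on a mismatch, fall back to the longest reusable overlap.
A 5-state machine:
        p   q  
>  s0   s0  s1 
   s1   s2  s1 
   s2   s0  s3 
   s3   s4  s1 
 * s4   s4  s4 
(> = start, * = accepting)

start=s0; accept=s4; s0-p>s0; s0-q>s1; s1-p>s2; s1-q>s1; s2-p>s0; s2-q>s3; s3-p>s4; s3-q>s1; s4-p>s4; s4-q>s4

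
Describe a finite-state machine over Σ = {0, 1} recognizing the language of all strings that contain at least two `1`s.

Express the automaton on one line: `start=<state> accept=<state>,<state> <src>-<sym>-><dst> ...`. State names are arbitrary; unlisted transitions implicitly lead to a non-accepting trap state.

start=S0 accept=S2,S3 S0-0->S0 S0-1->S1 S1-0->S1 S1-1->S2 S2-0->S2 S2-1->S3 S3-0->S3 S3-1->S3

Only the number of `1`s matters, and only up to 3. Make a chain S0 → S1 → S2 → S3 advanced by each `1` (with S3 absorbing); every other symbol self-loops. The accepting set is {S2, S3}.
A 4-state machine:
        0   1  
>  S0   S0  S1 
   S1   S1  S2 
 * S2   S2  S3 
 * S3   S3  S3 
(> = start, * = accepting)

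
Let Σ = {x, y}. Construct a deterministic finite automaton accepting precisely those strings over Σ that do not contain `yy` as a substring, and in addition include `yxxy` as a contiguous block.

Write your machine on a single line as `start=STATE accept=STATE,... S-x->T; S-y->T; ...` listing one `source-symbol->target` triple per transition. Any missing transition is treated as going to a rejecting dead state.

start=A; accept=G,I; A-x->A; A-y->B; B-x->C; B-y->D; C-x->E; C-y->B; D-x->F; D-y->D; E-x->A; E-y->G; F-x->H; F-y->D; G-x->I; G-y->J; H-x->K; H-y->J; I-x->I; I-y->G; J-x->J; J-y->J; K-x->K; K-y->D

Build one automaton per condition and run them in lockstep. The first has 3 states tracking partial matches of the forbidden pattern `yy`; the second has 5 states tracking whether and how much of `yxxy` has been seen. A product state is a pair (one from each), accepting exactly when both do.
An 11-state machine:
       x  y 
>  A   A  B 
   B   C  D 
   C   E  B 
   D   F  D 
   E   A  G 
   F   H  D 
 * G   I  J 
   H   K  J 
 * I   I  G 
   J   J  J 
   K   K  D 
(> = start, * = accepting)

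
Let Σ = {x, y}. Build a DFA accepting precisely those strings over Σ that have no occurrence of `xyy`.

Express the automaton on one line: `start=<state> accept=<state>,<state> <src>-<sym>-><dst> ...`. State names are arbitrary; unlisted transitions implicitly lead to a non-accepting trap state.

This is the complement of 'contains `xyy`'. Use the same substring-matching states — s0 through s3 holding how much of `xyy` has just been matched — but flip the accepting set: everything except the trap s3 accepts.
With 4 states:
        x   y  
>* s0   s1  s0 
 * s1   s1  s2 
 * s2   s1  s3 
   s3   s3  s3 
(> = start, * = accepting)

start=s0 accept=s0,s1,s2 s0-x->s1 s0-y->s0 s1-x->s1 s1-y->s2 s2-x->s1 s2-y->s3 s3-x->s3 s3-y->s3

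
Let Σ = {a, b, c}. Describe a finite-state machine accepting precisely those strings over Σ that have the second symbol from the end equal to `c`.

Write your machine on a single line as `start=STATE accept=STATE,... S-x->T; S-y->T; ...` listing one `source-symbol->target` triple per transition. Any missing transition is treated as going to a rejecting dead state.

start=q0; accept=q10,q11,q12; q0-a->q1; q0-b->q2; q0-c->q3; q1-a->q4; q1-b->q5; q1-c->q6; q2-a->q7; q2-b->q8; q2-c->q9; q3-a->q10; q3-b->q11; q3-c->q12; q4-a->q4; q4-b->q5; q4-c->q6; q5-a->q7; q5-b->q8; q5-c->q9; q6-a->q10; q6-b->q11; q6-c->q12; q7-a->q4; q7-b->q5; q7-c->q6; q8-a->q7; q8-b->q8; q8-c->q9; q9-a->q10; q9-b->q11; q9-c->q12; q10-a->q4; q10-b->q5; q10-c->q6; q11-a->q7; q11-b->q8; q11-c->q9; q12-a->q10; q12-b->q11; q12-c->q12

A DFA must remember the last 2 symbols (since which symbol is second-to-last isn't known until the input ends). Use one state per possible window of the last ≤2 symbols; accept from those whose window starts with `c`.
          a    b    c  
>  q0     q1   q2   q3 
   q1     q4   q5   q6 
   q2     q7   q8   q9 
   q3    q10  q11  q12 
   q4     q4   q5   q6 
   q5     q7   q8   q9 
   q6    q10  q11  q12 
   q7     q4   q5   q6 
   q8     q7   q8   q9 
   q9    q10  q11  q12 
 * q10    q4   q5   q6 
 * q11    q7   q8   q9 
 * q12   q10  q11  q12 
(> = start, * = accepting)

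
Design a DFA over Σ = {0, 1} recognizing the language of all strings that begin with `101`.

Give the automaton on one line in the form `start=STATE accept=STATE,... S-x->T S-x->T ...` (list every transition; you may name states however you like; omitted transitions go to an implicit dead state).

Walk along `101` while the input agrees: from s0 take `1` to s1, and so on. Any deviation drops to the rejecting sink s4. Once s3 is reached the prefix is confirmed and every continuation is accepted.
With 5 states:
        0   1  
>  s0   s4  s1 
   s1   s2  s4 
   s2   s4  s3 
 * s3   s3  s3 
   s4   s4  s4 
(> = start, * = accepting)

start=s0 accept=s3 s0-0->s4 s0-1->s1 s1-0->s2 s1-1->s4 s2-0->s4 s2-1->s3 s3-0->s3 s3-1->s3 s4-0->s4 s4-1->s4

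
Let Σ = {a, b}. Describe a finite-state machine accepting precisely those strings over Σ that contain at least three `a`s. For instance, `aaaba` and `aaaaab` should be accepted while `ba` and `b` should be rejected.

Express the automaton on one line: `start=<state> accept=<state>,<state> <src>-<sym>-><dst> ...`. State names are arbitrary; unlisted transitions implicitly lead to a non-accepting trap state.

Only the number of `a`s matters, and only up to 4. Make a chain q0 → q1 → q2 → q3 → q4 advanced by each `a` (with q4 absorbing); every other symbol self-loops. The accepting set is {q3, q4}.
With 5 states:
        a   b  
>  q0   q1  q0 
   q1   q2  q1 
   q2   q3  q2 
 * q3   q4  q3 
 * q4   q4  q4 
(> = start, * = accepting)

start=q0 accept=q3,q4 q0-a->q1 q0-b->q0 q1-a->q2 q1-b->q1 q2-a->q3 q2-b->q2 q3-a->q4 q3-b->q3 q4-a->q4 q4-b->q4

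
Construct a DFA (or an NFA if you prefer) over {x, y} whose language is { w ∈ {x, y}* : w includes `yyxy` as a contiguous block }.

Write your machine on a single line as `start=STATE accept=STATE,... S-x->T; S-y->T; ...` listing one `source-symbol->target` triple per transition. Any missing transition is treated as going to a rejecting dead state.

Track how much of `yyxy` has been matched so far: state q0 is no progress, q4 is the absorbing accept state reached once `yyxy` has occurred. Intermediate states record partial matches; on a mismatch, fall back to the longest reusable overlap.
        x   y  
>  q0   q0  q1 
   q1   q0  q2 
   q2   q3  q2 
   q3   q0  q4 
 * q4   q4  q4 
(> = start, * = accepting)

start=q0; accept=q4; q0-x->q0; q0-y->q1; q1-x->q0; q1-y->q2; q2-x->q3; q2-y->q2; q3-x->q0; q3-y->q4; q4-x->q4; q4-y->q4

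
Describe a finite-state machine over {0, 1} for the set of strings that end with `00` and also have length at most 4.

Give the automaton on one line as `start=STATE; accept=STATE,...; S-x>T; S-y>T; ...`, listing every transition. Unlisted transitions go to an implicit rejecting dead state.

start=A; accept=D,G,J; A-0>B; A-1>C; B-0>D; B-1>E; C-0>F; C-1>E; D-0>G; D-1>H; E-0>I; E-1>H; F-0>G; F-1>H; G-0>J; G-1>H; H-0>H; H-1>H; I-0>J; I-1>H; J-0>H; J-1>H

Build one automaton per condition and run them in lockstep. The first has 3 states tracking how much of the suffix `00` has currently been matched; the second has 6 states tracking the input length, saturating at 5. A product state is a pair (one from each), accepting exactly when both do. After merging equivalent states the machine shrinks.
10 states suffice.
       0  1 
>  A   B  C 
   B   D  E 
   C   F  E 
 * D   G  H 
   E   I  H 
   F   G  H 
 * G   J  H 
   H   H  H 
   I   J  H 
 * J   H  H 
(> = start, * = accepting)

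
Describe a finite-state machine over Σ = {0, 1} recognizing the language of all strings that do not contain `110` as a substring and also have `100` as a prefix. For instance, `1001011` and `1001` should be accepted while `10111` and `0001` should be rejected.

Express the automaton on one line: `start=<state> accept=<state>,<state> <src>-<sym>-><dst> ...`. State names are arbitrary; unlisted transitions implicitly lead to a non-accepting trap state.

Run two small machines in parallel and take their product. The first has 4 states tracking partial matches of the forbidden pattern `110`; the second has 5 states tracking whether the input so far still matches the prefix `100`. A product state is a pair (one from each), accepting exactly when both do. Minimizing collapses redundant product states.
A 7-state machine:
        0   1  
>  q0   q1  q2 
   q1   q1  q1 
   q2   q3  q1 
   q3   q4  q1 
 * q4   q4  q5 
 * q5   q4  q6 
 * q6   q1  q6 
(> = start, * = accepting)

start=q0 accept=q4,q5,q6 q0-0->q1 q0-1->q2 q1-0->q1 q1-1->q1 q2-0->q3 q2-1->q1 q3-0->q4 q3-1->q1 q4-0->q4 q4-1->q5 q5-0->q4 q5-1->q6 q6-0->q1 q6-1->q6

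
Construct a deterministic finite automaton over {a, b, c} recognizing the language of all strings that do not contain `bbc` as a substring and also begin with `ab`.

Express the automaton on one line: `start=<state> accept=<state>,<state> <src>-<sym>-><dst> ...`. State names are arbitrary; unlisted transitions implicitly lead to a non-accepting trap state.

start=S0 accept=S3,S4,S5 S0-a->S1 S0-b->S2 S0-c->S2 S1-a->S2 S1-b->S3 S1-c->S2 S2-a->S2 S2-b->S2 S2-c->S2 S3-a->S4 S3-b->S5 S3-c->S4 S4-a->S4 S4-b->S3 S4-c->S4 S5-a->S4 S5-b->S5 S5-c->S2

Handle the two conditions separately and then intersect. The first has 4 states tracking partial matches of the forbidden pattern `bbc`; the second has 4 states tracking whether the input so far still matches the prefix `ab`. A product state is a pair (one from each), accepting exactly when both do. Equivalent product states are then merged.
With 6 states:
        a   b   c  
>  S0   S1  S2  S2 
   S1   S2  S3  S2 
   S2   S2  S2  S2 
 * S3   S4  S5  S4 
 * S4   S4  S3  S4 
 * S5   S4  S5  S2 
(> = start, * = accepting)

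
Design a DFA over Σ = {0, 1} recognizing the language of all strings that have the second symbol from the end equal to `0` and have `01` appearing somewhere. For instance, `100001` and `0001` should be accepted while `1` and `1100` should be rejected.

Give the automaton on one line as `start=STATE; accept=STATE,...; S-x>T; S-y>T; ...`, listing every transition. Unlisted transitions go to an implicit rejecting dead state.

start=q0; accept=q4,q9; q0-0>q1; q0-1>q2; q1-0>q3; q1-1>q4; q2-0>q5; q2-1>q6; q3-0>q3; q3-1>q4; q4-0>q7; q4-1>q8; q5-0>q3; q5-1>q4; q6-0>q5; q6-1>q6; q7-0>q9; q7-1>q4; q8-0>q7; q8-1>q8; q9-0>q9; q9-1>q4

Build one automaton per condition and run them in lockstep. The first has 7 states tracking the last 2 symbols read; the second has 3 states tracking whether and how much of `01` has been seen. A product state is a pair (one from each), accepting exactly when both do.
A 10-state machine:
        0   1  
>  q0   q1  q2 
   q1   q3  q4 
   q2   q5  q6 
   q3   q3  q4 
 * q4   q7  q8 
   q5   q3  q4 
   q6   q5  q6 
   q7   q9  q4 
   q8   q7  q8 
 * q9   q9  q4 
(> = start, * = accepting)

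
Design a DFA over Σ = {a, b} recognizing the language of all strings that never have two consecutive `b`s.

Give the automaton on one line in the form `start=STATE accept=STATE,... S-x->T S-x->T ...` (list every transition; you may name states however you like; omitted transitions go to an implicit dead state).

Track partial matches of the forbidden pattern `bb`. State s2 is a dead state reached once `bb` has occurred; every other state accepts. s0 means no part of `bb` is currently matched.
3 states suffice.
        a   b  
>* s0   s0  s1 
 * s1   s0  s2 
   s2   s2  s2 
(> = start, * = accepting)

start=s0 accept=s0,s1 s0-a->s0 s0-b->s1 s1-a->s0 s1-b->s2 s2-a->s2 s2-b->s2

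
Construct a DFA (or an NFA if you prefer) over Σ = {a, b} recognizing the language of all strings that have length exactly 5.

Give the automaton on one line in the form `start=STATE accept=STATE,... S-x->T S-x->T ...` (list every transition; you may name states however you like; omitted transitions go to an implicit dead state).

We only need to distinguish lengths 0, 1, …, 5, and '>5'. Chain q0 → q1 → q2 → q3 → q4 → q5 → q6 on every symbol, with q6 looping. Accepting states: {q5}.
A 7-state machine:
        a   b  
>  q0   q1  q1 
   q1   q2  q2 
   q2   q3  q3 
   q3   q4  q4 
   q4   q5  q5 
 * q5   q6  q6 
   q6   q6  q6 
(> = start, * = accepting)

start=q0 accept=q5 q0-a->q1 q0-b->q1 q1-a->q2 q1-b->q2 q2-a->q3 q2-b->q3 q3-a->q4 q3-b->q4 q4-a->q5 q4-b->q5 q5-a->q6 q5-b->q6 q6-a->q6 q6-b->q6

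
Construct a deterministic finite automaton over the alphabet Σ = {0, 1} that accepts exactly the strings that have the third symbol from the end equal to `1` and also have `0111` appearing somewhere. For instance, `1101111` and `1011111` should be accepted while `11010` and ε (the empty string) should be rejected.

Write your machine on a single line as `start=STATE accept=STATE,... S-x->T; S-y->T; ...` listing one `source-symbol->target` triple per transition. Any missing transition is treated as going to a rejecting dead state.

Handle the two conditions separately and then intersect. One (15 states) tracks the last 3 symbols read; the other (5 states) tracks whether and how much of `0111` has been seen. Each combined state is a pair, one component from each; accept when both components accept.
A 23-state machine:
          0    1  
>  s0     s1   s2 
   s1     s3   s4 
   s2     s5   s6 
   s3     s7   s8 
   s4     s9  s10 
   s5    s11  s12 
   s6    s13  s14 
   s7     s7   s8 
   s8     s9  s10 
   s9    s11  s12 
   s10   s13  s15 
   s11    s7   s8 
   s12    s9  s10 
   s13   s11  s12 
   s14   s13  s14 
 * s15   s16  s15 
 * s16   s17  s18 
 * s17   s19  s20 
 * s18   s21  s22 
   s19   s19  s20 
   s20   s21  s22 
   s21   s17  s18 
   s22   s16  s15 
(> = start, * = accepting)

start=s0; accept=s15,s16,s17,s18; s0-0->s1; s0-1->s2; s1-0->s3; s1-1->s4; s2-0->s5; s2-1->s6; s3-0->s7; s3-1->s8; s4-0->s9; s4-1->s10; s5-0->s11; s5-1->s12; s6-0->s13; s6-1->s14; s7-0->s7; s7-1->s8; s8-0->s9; s8-1->s10; s9-0->s11; s9-1->s12; s10-0->s13; s10-1->s15; s11-0->s7; s11-1->s8; s12-0->s9; s12-1->s10; s13-0->s11; s13-1->s12; s14-0->s13; s14-1->s14; s15-0->s16; s15-1->s15; s16-0->s17; s16-1->s18; s17-0->s19; s17-1->s20; s18-0->s21; s18-1->s22; s19-0->s19; s19-1->s20; s20-0->s21; s20-1->s22; s21-0->s17; s21-1->s18; s22-0->s16; s22-1->s15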